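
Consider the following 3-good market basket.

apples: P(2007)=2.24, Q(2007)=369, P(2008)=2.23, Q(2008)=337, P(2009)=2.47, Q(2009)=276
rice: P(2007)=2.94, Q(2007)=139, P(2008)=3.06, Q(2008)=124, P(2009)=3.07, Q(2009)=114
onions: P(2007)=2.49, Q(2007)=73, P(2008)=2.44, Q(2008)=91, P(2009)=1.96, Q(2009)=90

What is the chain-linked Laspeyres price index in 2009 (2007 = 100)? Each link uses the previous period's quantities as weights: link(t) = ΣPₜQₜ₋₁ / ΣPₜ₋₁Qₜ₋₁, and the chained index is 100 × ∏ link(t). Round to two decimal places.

103.52

Link 2007→2008:
ΣP(2008)Q(2007) = 2.23×369 + 3.06×139 + 2.44×73 = 822.87 + 425.34 + 178.12 = 1426.33
ΣP(2007)Q(2007) = 2.24×369 + 2.94×139 + 2.49×73 = 826.56 + 408.66 + 181.77 = 1416.99
link = 1426.33/1416.99 = 1.006591
Link 2008→2009:
ΣP(2009)Q(2008) = 2.47×337 + 3.07×124 + 1.96×91 = 832.39 + 380.68 + 178.36 = 1391.43
ΣP(2008)Q(2008) = 2.23×337 + 3.06×124 + 2.44×91 = 751.51 + 379.44 + 222.04 = 1352.99
link = 1391.43/1352.99 = 1.028411
Chained index = 100 × 1.006591 × 1.028411 = 103.5190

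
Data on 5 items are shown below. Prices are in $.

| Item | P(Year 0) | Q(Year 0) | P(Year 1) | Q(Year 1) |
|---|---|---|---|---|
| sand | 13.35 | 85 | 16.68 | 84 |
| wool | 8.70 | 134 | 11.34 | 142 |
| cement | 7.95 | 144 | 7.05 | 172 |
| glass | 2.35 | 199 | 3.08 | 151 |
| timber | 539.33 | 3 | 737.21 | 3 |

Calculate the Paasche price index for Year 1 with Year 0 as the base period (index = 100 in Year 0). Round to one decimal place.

Paasche price index uses current-period quantities as weights.
ΣP(Year 1)·Q(Year 1) = 16.68×84 + 11.34×142 + 7.05×172 + 3.08×151 + 737.21×3 = 1401.12 + 1610.28 + 1212.6 + 465.08 + 2211.63 = 6900.71
ΣP(Year 0)·Q(Year 1) = 13.35×84 + 8.70×142 + 7.95×172 + 2.35×151 + 539.33×3 = 1121.4 + 1235.4 + 1367.4 + 354.85 + 1617.99 = 5697.04
Index = 6900.71 / 5697.04 × 100 = 121.1280

121.1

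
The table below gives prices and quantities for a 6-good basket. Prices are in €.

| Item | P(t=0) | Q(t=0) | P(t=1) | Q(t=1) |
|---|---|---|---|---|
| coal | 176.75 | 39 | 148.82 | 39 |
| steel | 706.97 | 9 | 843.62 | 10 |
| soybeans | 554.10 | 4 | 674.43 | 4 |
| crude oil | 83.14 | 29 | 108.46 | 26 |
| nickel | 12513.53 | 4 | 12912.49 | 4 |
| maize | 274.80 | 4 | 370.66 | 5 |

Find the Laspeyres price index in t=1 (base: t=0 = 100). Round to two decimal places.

104.83

Laspeyres price index uses base-period quantities as weights.
ΣP(t=1)·Q(t=0) = 148.82×39 + 843.62×9 + 674.43×4 + 108.46×29 + 12912.49×4 + 370.66×4 = 5803.98 + 7592.58 + 2697.72 + 3145.34 + 51649.96 + 1482.64 = 72372.22
ΣP(t=0)·Q(t=0) = 176.75×39 + 706.97×9 + 554.10×4 + 83.14×29 + 12513.53×4 + 274.80×4 = 6893.25 + 6362.73 + 2216.4 + 2411.06 + 50054.12 + 1099.2 = 69036.76
Index = 72372.22 / 69036.76 × 100 = 104.8314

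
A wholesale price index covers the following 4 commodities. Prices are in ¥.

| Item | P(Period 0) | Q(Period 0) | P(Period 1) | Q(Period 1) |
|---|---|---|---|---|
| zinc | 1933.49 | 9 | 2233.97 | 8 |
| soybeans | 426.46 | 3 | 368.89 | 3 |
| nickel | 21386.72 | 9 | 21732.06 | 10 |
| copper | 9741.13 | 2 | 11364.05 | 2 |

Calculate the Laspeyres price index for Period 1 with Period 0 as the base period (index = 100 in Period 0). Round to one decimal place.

103.9

Laspeyres price index uses base-period quantities as weights.
ΣP(Period 1)·Q(Period 0) = 2233.97×9 + 368.89×3 + 21732.06×9 + 11364.05×2 = 20105.73 + 1106.67 + 195588.54 + 22728.1 = 239529.04
ΣP(Period 0)·Q(Period 0) = 1933.49×9 + 426.46×3 + 21386.72×9 + 9741.13×2 = 17401.41 + 1279.38 + 192480.48 + 19482.26 = 230643.53
Index = 239529.04 / 230643.53 × 100 = 103.8525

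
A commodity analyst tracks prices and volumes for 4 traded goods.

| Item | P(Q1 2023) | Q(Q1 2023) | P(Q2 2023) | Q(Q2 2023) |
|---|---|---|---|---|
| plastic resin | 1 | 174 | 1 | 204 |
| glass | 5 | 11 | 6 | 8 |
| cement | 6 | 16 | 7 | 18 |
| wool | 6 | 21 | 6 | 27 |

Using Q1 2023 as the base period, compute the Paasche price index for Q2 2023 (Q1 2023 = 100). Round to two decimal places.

Paasche price index uses current-period quantities as weights.
ΣP(Q2 2023)·Q(Q2 2023) = 1×204 + 6×8 + 7×18 + 6×27 = 204 + 48 + 126 + 162 = 540
ΣP(Q1 2023)·Q(Q2 2023) = 1×204 + 5×8 + 6×18 + 6×27 = 204 + 40 + 108 + 162 = 514
Index = 540 / 514 × 100 = 105.0584

105.06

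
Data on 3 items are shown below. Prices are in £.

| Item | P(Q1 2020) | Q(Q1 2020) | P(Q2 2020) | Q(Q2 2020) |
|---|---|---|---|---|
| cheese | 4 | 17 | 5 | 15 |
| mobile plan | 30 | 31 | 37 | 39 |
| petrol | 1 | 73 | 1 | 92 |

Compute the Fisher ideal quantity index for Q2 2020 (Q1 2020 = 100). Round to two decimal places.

Laspeyres component (base-period weights):
ΣP(Q1 2020)Q(Q2 2020) = 4×15 + 30×39 + 1×92 = 60 + 1170 + 92 = 1322
ΣP(Q1 2020)Q(Q1 2020) = 4×17 + 30×31 + 1×73 = 68 + 930 + 73 = 1071
L = 1322 / 1071 × 100 = 123.4360
Paasche component (current-period weights):
ΣP(Q2 2020)Q(Q2 2020) = 5×15 + 37×39 + 1×92 = 75 + 1443 + 92 = 1610
ΣP(Q2 2020)Q(Q1 2020) = 5×17 + 37×31 + 1×73 = 85 + 1147 + 73 = 1305
P = 1610 / 1305 × 100 = 123.3716
Fisher = √(L × P) = √(123.4360 × 123.3716) = 123.4038

123.40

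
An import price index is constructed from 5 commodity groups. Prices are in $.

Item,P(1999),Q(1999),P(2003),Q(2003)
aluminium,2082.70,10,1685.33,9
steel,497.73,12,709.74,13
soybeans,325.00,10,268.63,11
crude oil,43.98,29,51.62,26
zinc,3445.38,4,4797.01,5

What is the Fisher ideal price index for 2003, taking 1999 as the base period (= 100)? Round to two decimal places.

109.86

Laspeyres component (base-period weights):
ΣP(2003)Q(1999) = 1685.33×10 + 709.74×12 + 268.63×10 + 51.62×29 + 4797.01×4 = 16853.3 + 8516.88 + 2686.3 + 1496.98 + 19188.04 = 48741.5
ΣP(1999)Q(1999) = 2082.70×10 + 497.73×12 + 325.00×10 + 43.98×29 + 3445.38×4 = 20827 + 5972.76 + 3250 + 1275.42 + 13781.52 = 45106.7
L = 48741.5 / 45106.7 × 100 = 108.0582
Paasche component (current-period weights):
ΣP(2003)Q(2003) = 1685.33×9 + 709.74×13 + 268.63×11 + 51.62×26 + 4797.01×5 = 15167.97 + 9226.62 + 2954.93 + 1342.12 + 23985.05 = 52676.69
ΣP(1999)Q(2003) = 2082.70×9 + 497.73×13 + 325.00×11 + 43.98×26 + 3445.38×5 = 18744.3 + 6470.49 + 3575 + 1143.48 + 17226.9 = 47160.17
P = 52676.69 / 47160.17 × 100 = 111.6974
Fisher = √(L × P) = √(108.0582 × 111.6974) = 109.8628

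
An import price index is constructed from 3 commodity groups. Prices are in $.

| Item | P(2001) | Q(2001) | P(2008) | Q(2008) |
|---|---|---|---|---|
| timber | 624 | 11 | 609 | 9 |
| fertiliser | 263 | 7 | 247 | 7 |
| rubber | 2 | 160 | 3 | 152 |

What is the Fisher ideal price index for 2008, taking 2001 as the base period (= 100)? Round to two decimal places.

Laspeyres component (base-period weights):
ΣP(2008)Q(2001) = 609×11 + 247×7 + 3×160 = 6699 + 1729 + 480 = 8908
ΣP(2001)Q(2001) = 624×11 + 263×7 + 2×160 = 6864 + 1841 + 320 = 9025
L = 8908 / 9025 × 100 = 98.7036
Paasche component (current-period weights):
ΣP(2008)Q(2008) = 609×9 + 247×7 + 3×152 = 5481 + 1729 + 456 = 7666
ΣP(2001)Q(2008) = 624×9 + 263×7 + 2×152 = 5616 + 1841 + 304 = 7761
P = 7666 / 7761 × 100 = 98.7759
Fisher = √(L × P) = √(98.7036 × 98.7759) = 98.7398

98.74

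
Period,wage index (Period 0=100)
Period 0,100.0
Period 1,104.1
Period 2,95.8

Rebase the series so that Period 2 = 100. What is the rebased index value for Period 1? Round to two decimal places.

Rebased(Period 1) = 104.1 / 95.8 × 100 = 108.6639

108.66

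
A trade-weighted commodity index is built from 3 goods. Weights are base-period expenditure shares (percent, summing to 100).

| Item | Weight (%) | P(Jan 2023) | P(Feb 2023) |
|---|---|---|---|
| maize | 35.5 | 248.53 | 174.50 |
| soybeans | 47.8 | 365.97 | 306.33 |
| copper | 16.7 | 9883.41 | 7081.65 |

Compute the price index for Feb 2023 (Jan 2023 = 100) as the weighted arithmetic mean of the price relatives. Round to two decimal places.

76.90

maize: 35.5 × (174.50/248.53) = 35.5 × 0.702129 = 24.9256
soybeans: 47.8 × (306.33/365.97) = 47.8 × 0.837036 = 40.0103
copper: 16.7 × (7081.65/9883.41) = 16.7 × 0.716519 = 11.9659
Index = Σ wᵢ·(p₁ᵢ/p₀ᵢ) = 24.9256 + 40.0103 + 11.9659 = 76.9017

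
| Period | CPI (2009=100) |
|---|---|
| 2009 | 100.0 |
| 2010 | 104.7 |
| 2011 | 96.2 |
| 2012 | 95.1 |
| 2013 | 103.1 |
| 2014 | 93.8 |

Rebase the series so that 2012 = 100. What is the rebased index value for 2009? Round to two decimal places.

Rebased(2009) = 100.0 / 95.1 × 100 = 105.1525

105.15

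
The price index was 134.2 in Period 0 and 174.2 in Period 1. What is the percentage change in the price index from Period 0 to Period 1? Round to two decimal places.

29.81%

Change = (174.2 − 134.2) / 134.2 × 100
       = 40.0 / 134.2 × 100 = 29.8063%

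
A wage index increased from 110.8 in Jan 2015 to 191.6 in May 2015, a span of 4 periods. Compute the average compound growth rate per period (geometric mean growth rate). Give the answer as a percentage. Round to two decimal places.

Growth factor = (191.6/110.8)^(1/4) = (1.729242)^(1/4) = 1.146737
Growth rate = 1.146737 − 1 = 0.146737 = 14.6737%

14.67%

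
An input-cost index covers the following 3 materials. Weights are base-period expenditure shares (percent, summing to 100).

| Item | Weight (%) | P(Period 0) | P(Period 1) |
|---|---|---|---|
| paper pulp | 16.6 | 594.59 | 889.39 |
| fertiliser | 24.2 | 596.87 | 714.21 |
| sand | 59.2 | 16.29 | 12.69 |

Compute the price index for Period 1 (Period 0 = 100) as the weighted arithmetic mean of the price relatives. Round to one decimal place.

99.9

paper pulp: 16.6 × (889.39/594.59) = 16.6 × 1.495804 = 24.8303
fertiliser: 24.2 × (714.21/596.87) = 24.2 × 1.196592 = 28.9575
sand: 59.2 × (12.69/16.29) = 59.2 × 0.779006 = 46.1171
Index = Σ wᵢ·(p₁ᵢ/p₀ᵢ) = 24.8303 + 28.9575 + 46.1171 = 99.9050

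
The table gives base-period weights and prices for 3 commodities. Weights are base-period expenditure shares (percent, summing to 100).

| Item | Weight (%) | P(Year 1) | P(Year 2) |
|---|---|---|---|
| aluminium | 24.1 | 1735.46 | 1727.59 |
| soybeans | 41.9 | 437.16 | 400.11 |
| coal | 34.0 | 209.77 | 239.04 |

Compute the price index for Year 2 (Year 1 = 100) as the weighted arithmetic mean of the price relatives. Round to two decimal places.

aluminium: 24.1 × (1727.59/1735.46) = 24.1 × 0.995465 = 23.9907
soybeans: 41.9 × (400.11/437.16) = 41.9 × 0.915248 = 38.3489
coal: 34.0 × (239.04/209.77) = 34.0 × 1.139534 = 38.7441
Index = Σ wᵢ·(p₁ᵢ/p₀ᵢ) = 23.9907 + 38.3489 + 38.7441 = 101.0838

101.08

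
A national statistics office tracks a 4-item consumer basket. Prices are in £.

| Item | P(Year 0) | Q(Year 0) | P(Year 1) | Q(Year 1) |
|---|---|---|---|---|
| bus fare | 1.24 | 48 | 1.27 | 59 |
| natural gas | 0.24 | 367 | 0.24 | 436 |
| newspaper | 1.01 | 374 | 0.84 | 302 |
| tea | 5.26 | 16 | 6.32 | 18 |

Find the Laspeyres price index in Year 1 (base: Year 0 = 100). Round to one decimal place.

92.6

Laspeyres price index uses base-period quantities as weights.
ΣP(Year 1)·Q(Year 0) = 1.27×48 + 0.24×367 + 0.84×374 + 6.32×16 = 60.96 + 88.08 + 314.16 + 101.12 = 564.32
ΣP(Year 0)·Q(Year 0) = 1.24×48 + 0.24×367 + 1.01×374 + 5.26×16 = 59.52 + 88.08 + 377.74 + 84.16 = 609.5
Index = 564.32 / 609.5 × 100 = 92.5874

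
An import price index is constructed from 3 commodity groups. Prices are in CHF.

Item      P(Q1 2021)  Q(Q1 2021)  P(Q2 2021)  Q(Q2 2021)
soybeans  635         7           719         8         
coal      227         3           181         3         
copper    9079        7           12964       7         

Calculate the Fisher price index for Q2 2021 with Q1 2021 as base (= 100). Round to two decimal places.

140.13

Laspeyres component (base-period weights):
ΣP(Q2 2021)Q(Q1 2021) = 719×7 + 181×3 + 12964×7 = 5033 + 543 + 90748 = 96324
ΣP(Q1 2021)Q(Q1 2021) = 635×7 + 227×3 + 9079×7 = 4445 + 681 + 63553 = 68679
L = 96324 / 68679 × 100 = 140.2525
Paasche component (current-period weights):
ΣP(Q2 2021)Q(Q2 2021) = 719×8 + 181×3 + 12964×7 = 5752 + 543 + 90748 = 97043
ΣP(Q1 2021)Q(Q2 2021) = 635×8 + 227×3 + 9079×7 = 5080 + 681 + 63553 = 69314
P = 97043 / 69314 × 100 = 140.0049
Fisher = √(L × P) = √(140.2525 × 140.0049) = 140.1286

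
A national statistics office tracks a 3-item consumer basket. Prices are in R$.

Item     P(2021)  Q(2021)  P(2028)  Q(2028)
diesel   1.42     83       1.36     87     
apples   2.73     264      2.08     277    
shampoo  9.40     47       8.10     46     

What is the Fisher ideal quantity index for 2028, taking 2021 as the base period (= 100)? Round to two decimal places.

102.41

Laspeyres component (base-period weights):
ΣP(2021)Q(2028) = 1.42×87 + 2.73×277 + 9.40×46 = 123.54 + 756.21 + 432.4 = 1312.15
ΣP(2021)Q(2021) = 1.42×83 + 2.73×264 + 9.40×47 = 117.86 + 720.72 + 441.8 = 1280.38
L = 1312.15 / 1280.38 × 100 = 102.4813
Paasche component (current-period weights):
ΣP(2028)Q(2028) = 1.36×87 + 2.08×277 + 8.10×46 = 118.32 + 576.16 + 372.6 = 1067.08
ΣP(2028)Q(2021) = 1.36×83 + 2.08×264 + 8.10×47 = 112.88 + 549.12 + 380.7 = 1042.7
P = 1067.08 / 1042.7 × 100 = 102.3382
Fisher = √(L × P) = √(102.4813 × 102.3382) = 102.4097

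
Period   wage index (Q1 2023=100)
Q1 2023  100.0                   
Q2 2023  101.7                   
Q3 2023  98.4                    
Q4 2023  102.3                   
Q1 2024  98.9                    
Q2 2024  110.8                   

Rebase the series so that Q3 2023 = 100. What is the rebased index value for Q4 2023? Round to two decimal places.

103.96

Rebased(Q4 2023) = 102.3 / 98.4 × 100 = 103.9634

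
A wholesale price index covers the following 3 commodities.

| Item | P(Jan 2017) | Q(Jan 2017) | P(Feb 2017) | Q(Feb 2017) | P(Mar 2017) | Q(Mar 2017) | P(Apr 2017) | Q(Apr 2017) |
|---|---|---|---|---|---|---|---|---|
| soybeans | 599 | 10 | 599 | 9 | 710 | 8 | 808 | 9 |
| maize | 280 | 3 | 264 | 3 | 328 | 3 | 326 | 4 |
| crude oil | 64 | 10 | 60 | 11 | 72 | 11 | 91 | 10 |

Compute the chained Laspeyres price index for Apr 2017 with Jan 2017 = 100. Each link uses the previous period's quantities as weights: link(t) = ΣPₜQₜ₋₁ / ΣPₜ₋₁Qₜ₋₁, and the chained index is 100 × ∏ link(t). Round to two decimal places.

Link Jan 2017→Feb 2017:
ΣP(Feb 2017)Q(Jan 2017) = 599×10 + 264×3 + 60×10 = 5990 + 792 + 600 = 7382
ΣP(Jan 2017)Q(Jan 2017) = 599×10 + 280×3 + 64×10 = 5990 + 840 + 640 = 7470
link = 7382/7470 = 0.988220
Link Feb 2017→Mar 2017:
ΣP(Mar 2017)Q(Feb 2017) = 710×9 + 328×3 + 72×11 = 6390 + 984 + 792 = 8166
ΣP(Feb 2017)Q(Feb 2017) = 599×9 + 264×3 + 60×11 = 5391 + 792 + 660 = 6843
link = 8166/6843 = 1.193336
Link Mar 2017→Apr 2017:
ΣP(Apr 2017)Q(Mar 2017) = 808×8 + 326×3 + 91×11 = 6464 + 978 + 1001 = 8443
ΣP(Mar 2017)Q(Mar 2017) = 710×8 + 328×3 + 72×11 = 5680 + 984 + 792 = 7456
link = 8443/7456 = 1.132377
Chained index = 100 × 0.988220 × 1.193336 × 1.132377 = 133.5387

133.54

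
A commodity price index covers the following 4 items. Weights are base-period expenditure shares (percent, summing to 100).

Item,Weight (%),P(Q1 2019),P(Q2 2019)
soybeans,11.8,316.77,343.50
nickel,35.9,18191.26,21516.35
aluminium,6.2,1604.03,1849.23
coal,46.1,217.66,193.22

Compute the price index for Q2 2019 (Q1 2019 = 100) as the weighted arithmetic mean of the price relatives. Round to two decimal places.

103.33

soybeans: 11.8 × (343.50/316.77) = 11.8 × 1.084383 = 12.7957
nickel: 35.9 × (21516.35/18191.26) = 35.9 × 1.182785 = 42.4620
aluminium: 6.2 × (1849.23/1604.03) = 6.2 × 1.152865 = 7.1478
coal: 46.1 × (193.22/217.66) = 46.1 × 0.887715 = 40.9237
Index = Σ wᵢ·(p₁ᵢ/p₀ᵢ) = 12.7957 + 42.4620 + 7.1478 + 40.9237 = 103.3291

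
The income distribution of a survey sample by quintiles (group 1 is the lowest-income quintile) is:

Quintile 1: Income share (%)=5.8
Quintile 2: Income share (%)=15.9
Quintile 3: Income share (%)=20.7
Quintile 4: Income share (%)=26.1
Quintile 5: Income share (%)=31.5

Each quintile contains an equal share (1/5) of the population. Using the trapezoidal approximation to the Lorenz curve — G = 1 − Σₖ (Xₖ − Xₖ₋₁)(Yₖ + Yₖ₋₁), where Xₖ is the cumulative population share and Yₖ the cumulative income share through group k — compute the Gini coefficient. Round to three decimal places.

0.246

Cumulative income shares Yₖ: 0.0580, 0.2170, 0.4240, 0.6850, 1.0000
Σ (Xₖ−Xₖ₋₁)(Yₖ+Yₖ₋₁) = (1/5)(0.0580+0.0000) + (1/5)(0.2170+0.0580) + (1/5)(0.4240+0.2170) + (1/5)(0.6850+0.4240) + (1/5)(1.0000+0.6850)
  = 0.0116 + 0.0550 + 0.1282 + 0.2218 + 0.3370 = 0.7536
G = 1 − 0.7536 = 0.2464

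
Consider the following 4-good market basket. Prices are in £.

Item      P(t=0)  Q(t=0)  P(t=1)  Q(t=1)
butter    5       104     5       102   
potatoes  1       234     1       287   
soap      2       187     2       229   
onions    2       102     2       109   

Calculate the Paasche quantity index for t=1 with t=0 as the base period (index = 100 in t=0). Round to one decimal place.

Paasche quantity index uses current-period prices as weights.
ΣP(t=1)·Q(t=1) = 5×102 + 1×287 + 2×229 + 2×109 = 510 + 287 + 458 + 218 = 1473
ΣP(t=1)·Q(t=0) = 5×104 + 1×234 + 2×187 + 2×102 = 520 + 234 + 374 + 204 = 1332
Index = 1473 / 1332 × 100 = 110.5856

110.6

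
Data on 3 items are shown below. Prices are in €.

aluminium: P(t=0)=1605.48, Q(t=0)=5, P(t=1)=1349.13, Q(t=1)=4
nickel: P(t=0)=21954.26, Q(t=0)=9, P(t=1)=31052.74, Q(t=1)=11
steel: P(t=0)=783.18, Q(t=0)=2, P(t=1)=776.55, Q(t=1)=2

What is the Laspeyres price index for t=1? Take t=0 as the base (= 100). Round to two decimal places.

138.90

Laspeyres price index uses base-period quantities as weights.
ΣP(t=1)·Q(t=0) = 1349.13×5 + 31052.74×9 + 776.55×2 = 6745.65 + 279474.66 + 1553.1 = 287773.41
ΣP(t=0)·Q(t=0) = 1605.48×5 + 21954.26×9 + 783.18×2 = 8027.4 + 197588.34 + 1566.36 = 207182.1
Index = 287773.41 / 207182.1 × 100 = 138.8988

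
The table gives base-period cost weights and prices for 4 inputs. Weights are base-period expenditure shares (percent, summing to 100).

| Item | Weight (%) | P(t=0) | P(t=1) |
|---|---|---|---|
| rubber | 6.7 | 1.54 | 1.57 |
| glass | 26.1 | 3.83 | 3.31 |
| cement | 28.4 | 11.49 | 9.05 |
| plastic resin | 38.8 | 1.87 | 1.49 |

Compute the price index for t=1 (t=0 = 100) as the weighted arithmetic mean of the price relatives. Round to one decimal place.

rubber: 6.7 × (1.57/1.54) = 6.7 × 1.019481 = 6.8305
glass: 26.1 × (3.31/3.83) = 26.1 × 0.864230 = 22.5564
cement: 28.4 × (9.05/11.49) = 28.4 × 0.787641 = 22.3690
plastic resin: 38.8 × (1.49/1.87) = 38.8 × 0.796791 = 30.9155
Index = Σ wᵢ·(p₁ᵢ/p₀ᵢ) = 6.8305 + 22.5564 + 22.3690 + 30.9155 = 82.6714

82.7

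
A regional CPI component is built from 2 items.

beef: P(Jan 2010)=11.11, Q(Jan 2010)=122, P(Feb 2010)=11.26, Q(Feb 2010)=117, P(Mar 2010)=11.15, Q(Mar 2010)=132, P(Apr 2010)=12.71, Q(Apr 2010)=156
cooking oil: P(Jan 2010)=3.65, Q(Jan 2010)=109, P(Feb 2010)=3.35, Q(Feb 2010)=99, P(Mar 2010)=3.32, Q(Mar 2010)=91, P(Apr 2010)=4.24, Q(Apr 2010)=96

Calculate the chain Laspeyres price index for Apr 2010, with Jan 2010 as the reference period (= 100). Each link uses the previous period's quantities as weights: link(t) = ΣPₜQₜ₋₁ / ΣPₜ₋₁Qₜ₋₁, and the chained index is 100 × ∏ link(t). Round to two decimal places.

Link Jan 2010→Feb 2010:
ΣP(Feb 2010)Q(Jan 2010) = 11.26×122 + 3.35×109 = 1373.72 + 365.15 = 1738.87
ΣP(Jan 2010)Q(Jan 2010) = 11.11×122 + 3.65×109 = 1355.42 + 397.85 = 1753.27
link = 1738.87/1753.27 = 0.991787
Link Feb 2010→Mar 2010:
ΣP(Mar 2010)Q(Feb 2010) = 11.15×117 + 3.32×99 = 1304.55 + 328.68 = 1633.23
ΣP(Feb 2010)Q(Feb 2010) = 11.26×117 + 3.35×99 = 1317.42 + 331.65 = 1649.07
link = 1633.23/1649.07 = 0.990395
Link Mar 2010→Apr 2010:
ΣP(Apr 2010)Q(Mar 2010) = 12.71×132 + 4.24×91 = 1677.72 + 385.84 = 2063.56
ΣP(Mar 2010)Q(Mar 2010) = 11.15×132 + 3.32×91 = 1471.8 + 302.12 = 1773.92
link = 2063.56/1773.92 = 1.163277
Chained index = 100 × 0.991787 × 0.990395 × 1.163277 = 114.2641

114.26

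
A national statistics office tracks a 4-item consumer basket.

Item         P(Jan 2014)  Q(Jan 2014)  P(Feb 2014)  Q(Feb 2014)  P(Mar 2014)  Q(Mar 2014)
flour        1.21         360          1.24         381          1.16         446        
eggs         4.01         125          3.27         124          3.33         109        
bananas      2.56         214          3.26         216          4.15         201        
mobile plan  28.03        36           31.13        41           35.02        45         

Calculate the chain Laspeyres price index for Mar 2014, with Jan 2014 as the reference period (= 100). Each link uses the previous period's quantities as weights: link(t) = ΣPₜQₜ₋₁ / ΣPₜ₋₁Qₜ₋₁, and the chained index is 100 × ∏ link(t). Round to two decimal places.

119.53

Link Jan 2014→Feb 2014:
ΣP(Feb 2014)Q(Jan 2014) = 1.24×360 + 3.27×125 + 3.26×214 + 31.13×36 = 446.4 + 408.75 + 697.64 + 1120.68 = 2673.47
ΣP(Jan 2014)Q(Jan 2014) = 1.21×360 + 4.01×125 + 2.56×214 + 28.03×36 = 435.6 + 501.25 + 547.84 + 1009.08 = 2493.77
link = 2673.47/2493.77 = 1.072060
Link Feb 2014→Mar 2014:
ΣP(Mar 2014)Q(Feb 2014) = 1.16×381 + 3.33×124 + 4.15×216 + 35.02×41 = 441.96 + 412.92 + 896.4 + 1435.82 = 3187.1
ΣP(Feb 2014)Q(Feb 2014) = 1.24×381 + 3.27×124 + 3.26×216 + 31.13×41 = 472.44 + 405.48 + 704.16 + 1276.33 = 2858.41
link = 3187.1/2858.41 = 1.114991
Chained index = 100 × 1.072060 × 1.114991 = 119.5336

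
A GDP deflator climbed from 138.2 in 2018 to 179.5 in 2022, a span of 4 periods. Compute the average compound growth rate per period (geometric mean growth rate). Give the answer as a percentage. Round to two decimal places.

Growth factor = (179.5/138.2)^(1/4) = (1.298842)^(1/4) = 1.067552
Growth rate = 1.067552 − 1 = 0.067552 = 6.7552%

6.76%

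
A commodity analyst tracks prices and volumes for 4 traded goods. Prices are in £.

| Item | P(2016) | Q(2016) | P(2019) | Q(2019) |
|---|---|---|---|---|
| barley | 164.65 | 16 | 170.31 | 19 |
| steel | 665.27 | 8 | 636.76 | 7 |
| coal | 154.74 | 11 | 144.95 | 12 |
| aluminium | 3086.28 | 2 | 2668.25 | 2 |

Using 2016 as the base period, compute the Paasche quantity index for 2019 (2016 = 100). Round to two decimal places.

Paasche quantity index uses current-period prices as weights.
ΣP(2019)·Q(2019) = 170.31×19 + 636.76×7 + 144.95×12 + 2668.25×2 = 3235.89 + 4457.32 + 1739.4 + 5336.5 = 14769.11
ΣP(2019)·Q(2016) = 170.31×16 + 636.76×8 + 144.95×11 + 2668.25×2 = 2724.96 + 5094.08 + 1594.45 + 5336.5 = 14749.99
Index = 14769.11 / 14749.99 × 100 = 100.1296

100.13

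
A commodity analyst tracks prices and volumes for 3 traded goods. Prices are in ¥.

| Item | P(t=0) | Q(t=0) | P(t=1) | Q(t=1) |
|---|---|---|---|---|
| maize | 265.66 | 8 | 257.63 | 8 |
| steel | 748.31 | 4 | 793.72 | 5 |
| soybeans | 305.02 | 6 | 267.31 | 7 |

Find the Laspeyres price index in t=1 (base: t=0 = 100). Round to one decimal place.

Laspeyres price index uses base-period quantities as weights.
ΣP(t=1)·Q(t=0) = 257.63×8 + 793.72×4 + 267.31×6 = 2061.04 + 3174.88 + 1603.86 = 6839.78
ΣP(t=0)·Q(t=0) = 265.66×8 + 748.31×4 + 305.02×6 = 2125.28 + 2993.24 + 1830.12 = 6948.64
Index = 6839.78 / 6948.64 × 100 = 98.4334

98.4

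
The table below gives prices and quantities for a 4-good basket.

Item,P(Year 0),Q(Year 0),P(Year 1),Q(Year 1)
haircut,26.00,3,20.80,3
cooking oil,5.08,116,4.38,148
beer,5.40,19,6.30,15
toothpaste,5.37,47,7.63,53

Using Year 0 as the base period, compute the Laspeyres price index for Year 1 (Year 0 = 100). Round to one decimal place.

102.6

Laspeyres price index uses base-period quantities as weights.
ΣP(Year 1)·Q(Year 0) = 20.80×3 + 4.38×116 + 6.30×19 + 7.63×47 = 62.4 + 508.08 + 119.7 + 358.61 = 1048.79
ΣP(Year 0)·Q(Year 0) = 26.00×3 + 5.08×116 + 5.40×19 + 5.37×47 = 78 + 589.28 + 102.6 + 252.39 = 1022.27
Index = 1048.79 / 1022.27 × 100 = 102.5942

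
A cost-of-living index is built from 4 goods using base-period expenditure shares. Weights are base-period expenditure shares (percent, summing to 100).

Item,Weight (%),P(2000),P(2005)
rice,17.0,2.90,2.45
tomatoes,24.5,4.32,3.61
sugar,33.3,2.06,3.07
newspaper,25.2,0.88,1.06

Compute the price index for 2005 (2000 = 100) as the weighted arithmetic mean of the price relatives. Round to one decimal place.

rice: 17.0 × (2.45/2.90) = 17.0 × 0.844828 = 14.3621
tomatoes: 24.5 × (3.61/4.32) = 24.5 × 0.835648 = 20.4734
sugar: 33.3 × (3.07/2.06) = 33.3 × 1.490291 = 49.6267
newspaper: 25.2 × (1.06/0.88) = 25.2 × 1.204545 = 30.3545
Index = Σ wᵢ·(p₁ᵢ/p₀ᵢ) = 14.3621 + 20.4734 + 49.6267 + 30.3545 = 114.8167

114.8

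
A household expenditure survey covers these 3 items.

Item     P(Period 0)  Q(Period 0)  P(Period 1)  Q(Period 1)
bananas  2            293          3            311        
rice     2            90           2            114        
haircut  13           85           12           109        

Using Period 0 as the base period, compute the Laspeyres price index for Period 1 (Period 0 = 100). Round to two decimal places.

Laspeyres price index uses base-period quantities as weights.
ΣP(Period 1)·Q(Period 0) = 3×293 + 2×90 + 12×85 = 879 + 180 + 1020 = 2079
ΣP(Period 0)·Q(Period 0) = 2×293 + 2×90 + 13×85 = 586 + 180 + 1105 = 1871
Index = 2079 / 1871 × 100 = 111.1170

111.12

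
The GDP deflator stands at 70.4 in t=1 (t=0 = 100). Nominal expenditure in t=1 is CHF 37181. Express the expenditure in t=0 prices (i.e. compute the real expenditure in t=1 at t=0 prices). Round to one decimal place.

Real = Nominal ÷ (Index/100) = 37181 ÷ (70.4/100)
     = 37181 ÷ 0.704 = 52813.9205

52813.9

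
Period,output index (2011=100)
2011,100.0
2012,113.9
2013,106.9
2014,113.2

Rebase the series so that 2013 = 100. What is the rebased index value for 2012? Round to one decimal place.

Rebased(2012) = 113.9 / 106.9 × 100 = 106.5482

106.5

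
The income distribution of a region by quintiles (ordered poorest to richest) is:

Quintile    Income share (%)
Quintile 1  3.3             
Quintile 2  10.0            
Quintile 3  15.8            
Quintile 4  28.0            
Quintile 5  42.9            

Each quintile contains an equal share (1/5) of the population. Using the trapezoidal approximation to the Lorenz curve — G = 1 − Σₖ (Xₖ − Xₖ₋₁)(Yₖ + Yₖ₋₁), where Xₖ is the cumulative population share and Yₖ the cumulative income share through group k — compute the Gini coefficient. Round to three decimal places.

0.389

Cumulative income shares Yₖ: 0.0330, 0.1330, 0.2910, 0.5710, 1.0000
Σ (Xₖ−Xₖ₋₁)(Yₖ+Yₖ₋₁) = (1/5)(0.0330+0.0000) + (1/5)(0.1330+0.0330) + (1/5)(0.2910+0.1330) + (1/5)(0.5710+0.2910) + (1/5)(1.0000+0.5710)
  = 0.0066 + 0.0332 + 0.0848 + 0.1724 + 0.3142 = 0.6112
G = 1 − 0.6112 = 0.3888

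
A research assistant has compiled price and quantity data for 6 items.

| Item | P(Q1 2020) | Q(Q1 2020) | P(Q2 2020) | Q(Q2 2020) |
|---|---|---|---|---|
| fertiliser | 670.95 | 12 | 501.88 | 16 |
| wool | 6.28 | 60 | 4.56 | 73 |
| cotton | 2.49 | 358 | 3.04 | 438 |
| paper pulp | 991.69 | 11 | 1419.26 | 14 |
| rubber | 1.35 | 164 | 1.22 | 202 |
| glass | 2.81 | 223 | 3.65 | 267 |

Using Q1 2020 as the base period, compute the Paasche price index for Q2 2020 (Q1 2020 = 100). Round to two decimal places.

Paasche price index uses current-period quantities as weights.
ΣP(Q2 2020)·Q(Q2 2020) = 501.88×16 + 4.56×73 + 3.04×438 + 1419.26×14 + 1.22×202 + 3.65×267 = 8030.08 + 332.88 + 1331.52 + 19869.64 + 246.44 + 974.55 = 30785.11
ΣP(Q1 2020)·Q(Q2 2020) = 670.95×16 + 6.28×73 + 2.49×438 + 991.69×14 + 1.35×202 + 2.81×267 = 10735.2 + 458.44 + 1090.62 + 13883.66 + 272.7 + 750.27 = 27190.89
Index = 30785.11 / 27190.89 × 100 = 113.2185

113.22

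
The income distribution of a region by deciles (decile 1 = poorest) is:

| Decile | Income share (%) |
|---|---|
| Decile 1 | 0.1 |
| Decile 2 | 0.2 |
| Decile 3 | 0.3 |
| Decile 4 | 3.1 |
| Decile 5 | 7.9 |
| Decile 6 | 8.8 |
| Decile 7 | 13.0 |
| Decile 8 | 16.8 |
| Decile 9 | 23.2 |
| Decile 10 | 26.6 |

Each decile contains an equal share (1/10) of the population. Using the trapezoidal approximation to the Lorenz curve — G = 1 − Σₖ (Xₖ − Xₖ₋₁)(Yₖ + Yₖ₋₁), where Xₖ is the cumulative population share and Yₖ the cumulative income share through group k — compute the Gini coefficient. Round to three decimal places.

0.513

Cumulative income shares Yₖ: 0.0010, 0.0030, 0.0060, 0.0370, 0.1160, 0.2040, 0.3340, 0.5020, 0.7340, 1.0000
Σ (Xₖ−Xₖ₋₁)(Yₖ+Yₖ₋₁) = (1/10)(0.0010+0.0000) + (1/10)(0.0030+0.0010) + (1/10)(0.0060+0.0030) + (1/10)(0.0370+0.0060) + (1/10)(0.1160+0.0370) + (1/10)(0.2040+0.1160) + (1/10)(0.3340+0.2040) + (1/10)(0.5020+0.3340) + (1/10)(0.7340+0.5020) + (1/10)(1.0000+0.7340)
  = 0.0001 + 0.0004 + 0.0009 + 0.0043 + 0.0153 + 0.0320 + 0.0538 + 0.0836 + 0.1236 + 0.1734 = 0.4874
G = 1 − 0.4874 = 0.5126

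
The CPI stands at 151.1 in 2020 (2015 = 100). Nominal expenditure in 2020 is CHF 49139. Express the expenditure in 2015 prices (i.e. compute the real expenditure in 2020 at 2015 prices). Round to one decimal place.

32520.8

Real = Nominal ÷ (Index/100) = 49139 ÷ (151.1/100)
     = 49139 ÷ 1.511 = 32520.8471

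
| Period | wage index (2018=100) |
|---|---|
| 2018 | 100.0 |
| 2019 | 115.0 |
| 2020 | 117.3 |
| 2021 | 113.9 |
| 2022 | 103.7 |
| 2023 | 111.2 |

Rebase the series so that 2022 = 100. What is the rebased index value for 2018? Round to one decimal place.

96.4

Rebased(2018) = 100.0 / 103.7 × 100 = 96.4320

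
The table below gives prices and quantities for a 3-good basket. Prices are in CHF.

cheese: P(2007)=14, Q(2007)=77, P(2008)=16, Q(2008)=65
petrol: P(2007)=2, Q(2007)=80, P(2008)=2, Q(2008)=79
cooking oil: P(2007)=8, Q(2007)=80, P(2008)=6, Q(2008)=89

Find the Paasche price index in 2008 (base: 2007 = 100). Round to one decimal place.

97.3

Paasche price index uses current-period quantities as weights.
ΣP(2008)·Q(2008) = 16×65 + 2×79 + 6×89 = 1040 + 158 + 534 = 1732
ΣP(2007)·Q(2008) = 14×65 + 2×79 + 8×89 = 910 + 158 + 712 = 1780
Index = 1732 / 1780 × 100 = 97.3034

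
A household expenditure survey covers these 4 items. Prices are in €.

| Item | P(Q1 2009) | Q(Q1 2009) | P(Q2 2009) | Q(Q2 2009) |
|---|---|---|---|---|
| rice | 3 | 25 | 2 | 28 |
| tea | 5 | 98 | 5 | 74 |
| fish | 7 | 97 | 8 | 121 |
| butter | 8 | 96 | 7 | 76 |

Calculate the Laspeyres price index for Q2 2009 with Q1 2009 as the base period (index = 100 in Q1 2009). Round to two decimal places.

Laspeyres price index uses base-period quantities as weights.
ΣP(Q2 2009)·Q(Q1 2009) = 2×25 + 5×98 + 8×97 + 7×96 = 50 + 490 + 776 + 672 = 1988
ΣP(Q1 2009)·Q(Q1 2009) = 3×25 + 5×98 + 7×97 + 8×96 = 75 + 490 + 679 + 768 = 2012
Index = 1988 / 2012 × 100 = 98.8072

98.81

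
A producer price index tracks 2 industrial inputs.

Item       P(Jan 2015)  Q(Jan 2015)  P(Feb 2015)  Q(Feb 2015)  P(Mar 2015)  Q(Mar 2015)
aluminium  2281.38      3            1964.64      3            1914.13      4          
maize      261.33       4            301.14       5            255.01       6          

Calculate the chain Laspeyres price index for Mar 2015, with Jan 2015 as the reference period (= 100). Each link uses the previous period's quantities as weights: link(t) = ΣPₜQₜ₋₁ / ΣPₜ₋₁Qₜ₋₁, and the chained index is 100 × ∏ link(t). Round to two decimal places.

Link Jan 2015→Feb 2015:
ΣP(Feb 2015)Q(Jan 2015) = 1964.64×3 + 301.14×4 = 5893.92 + 1204.56 = 7098.48
ΣP(Jan 2015)Q(Jan 2015) = 2281.38×3 + 261.33×4 = 6844.14 + 1045.32 = 7889.46
link = 7098.48/7889.46 = 0.899742
Link Feb 2015→Mar 2015:
ΣP(Mar 2015)Q(Feb 2015) = 1914.13×3 + 255.01×5 = 5742.39 + 1275.05 = 7017.44
ΣP(Feb 2015)Q(Feb 2015) = 1964.64×3 + 301.14×5 = 5893.92 + 1505.7 = 7399.62
link = 7017.44/7399.62 = 0.948351
Chained index = 100 × 0.899742 × 0.948351 = 85.3272

85.33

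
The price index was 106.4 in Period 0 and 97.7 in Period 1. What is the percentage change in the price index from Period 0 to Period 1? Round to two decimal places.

-8.18%

Change = (97.7 − 106.4) / 106.4 × 100
       = -8.7 / 106.4 × 100 = -8.1767%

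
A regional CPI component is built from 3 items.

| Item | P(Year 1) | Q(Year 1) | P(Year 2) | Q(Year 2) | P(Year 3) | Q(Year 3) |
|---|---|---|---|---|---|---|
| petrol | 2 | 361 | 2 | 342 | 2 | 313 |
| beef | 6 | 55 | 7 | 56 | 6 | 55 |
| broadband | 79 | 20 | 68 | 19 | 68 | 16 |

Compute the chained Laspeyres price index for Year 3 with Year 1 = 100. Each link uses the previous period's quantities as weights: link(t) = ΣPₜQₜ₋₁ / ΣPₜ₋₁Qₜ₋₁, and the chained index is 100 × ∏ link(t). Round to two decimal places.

Link Year 1→Year 2:
ΣP(Year 2)Q(Year 1) = 2×361 + 7×55 + 68×20 = 722 + 385 + 1360 = 2467
ΣP(Year 1)Q(Year 1) = 2×361 + 6×55 + 79×20 = 722 + 330 + 1580 = 2632
link = 2467/2632 = 0.937310
Link Year 2→Year 3:
ΣP(Year 3)Q(Year 2) = 2×342 + 6×56 + 68×19 = 684 + 336 + 1292 = 2312
ΣP(Year 2)Q(Year 2) = 2×342 + 7×56 + 68×19 = 684 + 392 + 1292 = 2368
link = 2312/2368 = 0.976351
Chained index = 100 × 0.937310 × 0.976351 = 91.5144

91.51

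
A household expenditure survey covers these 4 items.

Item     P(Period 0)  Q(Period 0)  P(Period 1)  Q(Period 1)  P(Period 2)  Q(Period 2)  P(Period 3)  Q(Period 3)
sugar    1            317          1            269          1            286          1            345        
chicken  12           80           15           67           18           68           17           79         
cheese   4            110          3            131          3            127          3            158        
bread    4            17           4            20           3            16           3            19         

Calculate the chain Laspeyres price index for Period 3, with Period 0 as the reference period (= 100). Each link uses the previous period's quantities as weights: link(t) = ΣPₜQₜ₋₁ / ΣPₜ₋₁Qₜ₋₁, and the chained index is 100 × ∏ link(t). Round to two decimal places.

114.25

Link Period 0→Period 1:
ΣP(Period 1)Q(Period 0) = 1×317 + 15×80 + 3×110 + 4×17 = 317 + 1200 + 330 + 68 = 1915
ΣP(Period 0)Q(Period 0) = 1×317 + 12×80 + 4×110 + 4×17 = 317 + 960 + 440 + 68 = 1785
link = 1915/1785 = 1.072829
Link Period 1→Period 2:
ΣP(Period 2)Q(Period 1) = 1×269 + 18×67 + 3×131 + 3×20 = 269 + 1206 + 393 + 60 = 1928
ΣP(Period 1)Q(Period 1) = 1×269 + 15×67 + 3×131 + 4×20 = 269 + 1005 + 393 + 80 = 1747
link = 1928/1747 = 1.103606
Link Period 2→Period 3:
ΣP(Period 3)Q(Period 2) = 1×286 + 17×68 + 3×127 + 3×16 = 286 + 1156 + 381 + 48 = 1871
ΣP(Period 2)Q(Period 2) = 1×286 + 18×68 + 3×127 + 3×16 = 286 + 1224 + 381 + 48 = 1939
link = 1871/1939 = 0.964930
Chained index = 100 × 1.072829 × 1.103606 × 0.964930 = 114.2459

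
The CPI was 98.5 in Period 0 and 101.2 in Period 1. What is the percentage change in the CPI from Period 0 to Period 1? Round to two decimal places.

2.74%

Change = (101.2 − 98.5) / 98.5 × 100
       = 2.7 / 98.5 × 100 = 2.7411%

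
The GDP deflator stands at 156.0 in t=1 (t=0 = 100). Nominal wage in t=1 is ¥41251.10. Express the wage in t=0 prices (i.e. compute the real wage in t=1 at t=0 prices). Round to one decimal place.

26443.0

Real = Nominal ÷ (Index/100) = 41251.10 ÷ (156.0/100)
     = 41251.10 ÷ 1.560 = 26443.0128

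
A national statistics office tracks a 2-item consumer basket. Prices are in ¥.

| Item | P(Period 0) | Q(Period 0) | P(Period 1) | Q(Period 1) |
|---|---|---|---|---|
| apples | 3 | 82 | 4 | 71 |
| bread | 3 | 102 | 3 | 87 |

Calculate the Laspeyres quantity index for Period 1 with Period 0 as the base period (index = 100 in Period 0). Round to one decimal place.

Laspeyres quantity index uses base-period prices as weights.
ΣP(Period 0)·Q(Period 1) = 3×71 + 3×87 = 213 + 261 = 474
ΣP(Period 0)·Q(Period 0) = 3×82 + 3×102 = 246 + 306 = 552
Index = 474 / 552 × 100 = 85.8696

85.9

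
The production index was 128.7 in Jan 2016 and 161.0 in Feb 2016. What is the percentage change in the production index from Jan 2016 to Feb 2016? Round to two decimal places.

Change = (161.0 − 128.7) / 128.7 × 100
       = 32.3 / 128.7 × 100 = 25.0971%

25.10%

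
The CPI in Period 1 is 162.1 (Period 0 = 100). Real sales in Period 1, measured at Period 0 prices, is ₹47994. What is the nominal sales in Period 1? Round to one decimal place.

77798.3

Nominal = Real × (Index/100) = 47994 × (162.1/100)
        = 47994 × 1.621 = 77798.2740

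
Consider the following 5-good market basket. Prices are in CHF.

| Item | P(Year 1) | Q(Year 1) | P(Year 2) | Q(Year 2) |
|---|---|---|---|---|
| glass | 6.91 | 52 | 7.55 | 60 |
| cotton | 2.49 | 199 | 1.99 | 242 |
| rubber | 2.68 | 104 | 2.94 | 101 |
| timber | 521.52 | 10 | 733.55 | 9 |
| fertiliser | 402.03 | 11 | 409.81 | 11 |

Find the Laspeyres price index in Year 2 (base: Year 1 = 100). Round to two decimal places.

120.12

Laspeyres price index uses base-period quantities as weights.
ΣP(Year 2)·Q(Year 1) = 7.55×52 + 1.99×199 + 2.94×104 + 733.55×10 + 409.81×11 = 392.6 + 396.01 + 305.76 + 7335.5 + 4507.91 = 12937.78
ΣP(Year 1)·Q(Year 1) = 6.91×52 + 2.49×199 + 2.68×104 + 521.52×10 + 402.03×11 = 359.32 + 495.51 + 278.72 + 5215.2 + 4422.33 = 10771.08
Index = 12937.78 / 10771.08 × 100 = 120.1159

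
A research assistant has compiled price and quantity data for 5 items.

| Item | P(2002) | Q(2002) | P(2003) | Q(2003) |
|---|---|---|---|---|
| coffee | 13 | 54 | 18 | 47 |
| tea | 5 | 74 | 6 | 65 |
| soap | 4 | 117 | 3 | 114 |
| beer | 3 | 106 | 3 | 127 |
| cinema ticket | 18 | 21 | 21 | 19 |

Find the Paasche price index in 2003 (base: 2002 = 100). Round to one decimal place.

111.5

Paasche price index uses current-period quantities as weights.
ΣP(2003)·Q(2003) = 18×47 + 6×65 + 3×114 + 3×127 + 21×19 = 846 + 390 + 342 + 381 + 399 = 2358
ΣP(2002)·Q(2003) = 13×47 + 5×65 + 4×114 + 3×127 + 18×19 = 611 + 325 + 456 + 381 + 342 = 2115
Index = 2358 / 2115 × 100 = 111.4894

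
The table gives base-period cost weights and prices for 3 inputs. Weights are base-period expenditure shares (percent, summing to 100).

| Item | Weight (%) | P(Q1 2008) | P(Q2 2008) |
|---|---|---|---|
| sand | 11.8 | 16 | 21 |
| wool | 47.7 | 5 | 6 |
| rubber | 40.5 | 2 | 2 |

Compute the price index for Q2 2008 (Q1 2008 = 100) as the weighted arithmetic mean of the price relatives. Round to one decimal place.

sand: 11.8 × (21/16) = 11.8 × 1.312500 = 15.4875
wool: 47.7 × (6/5) = 47.7 × 1.200000 = 57.2400
rubber: 40.5 × (2/2) = 40.5 × 1.000000 = 40.5000
Index = Σ wᵢ·(p₁ᵢ/p₀ᵢ) = 15.4875 + 57.2400 + 40.5000 = 113.2275

113.2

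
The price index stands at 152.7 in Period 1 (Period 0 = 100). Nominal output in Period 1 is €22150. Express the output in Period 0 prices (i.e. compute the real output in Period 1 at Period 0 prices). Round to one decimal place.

14505.6

Real = Nominal ÷ (Index/100) = 22150 ÷ (152.7/100)
     = 22150 ÷ 1.527 = 14505.5665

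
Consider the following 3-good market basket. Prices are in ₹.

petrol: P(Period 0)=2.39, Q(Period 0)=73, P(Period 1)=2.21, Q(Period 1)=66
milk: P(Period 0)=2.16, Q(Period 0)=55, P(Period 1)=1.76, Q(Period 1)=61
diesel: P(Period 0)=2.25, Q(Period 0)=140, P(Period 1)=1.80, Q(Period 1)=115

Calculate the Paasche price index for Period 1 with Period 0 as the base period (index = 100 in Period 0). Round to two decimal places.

Paasche price index uses current-period quantities as weights.
ΣP(Period 1)·Q(Period 1) = 2.21×66 + 1.76×61 + 1.80×115 = 145.86 + 107.36 + 207 = 460.22
ΣP(Period 0)·Q(Period 1) = 2.39×66 + 2.16×61 + 2.25×115 = 157.74 + 131.76 + 258.75 = 548.25
Index = 460.22 / 548.25 × 100 = 83.9435

83.94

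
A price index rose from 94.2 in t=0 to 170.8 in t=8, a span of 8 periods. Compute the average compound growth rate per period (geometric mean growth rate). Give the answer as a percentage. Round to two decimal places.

7.72%

Growth factor = (170.8/94.2)^(1/8) = (1.813163)^(1/8) = 1.077221
Growth rate = 1.077221 − 1 = 0.077221 = 7.7221%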